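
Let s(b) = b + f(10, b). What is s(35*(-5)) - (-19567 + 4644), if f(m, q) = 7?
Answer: 14755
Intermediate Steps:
s(b) = 7 + b (s(b) = b + 7 = 7 + b)
s(35*(-5)) - (-19567 + 4644) = (7 + 35*(-5)) - (-19567 + 4644) = (7 - 175) - 1*(-14923) = -168 + 14923 = 14755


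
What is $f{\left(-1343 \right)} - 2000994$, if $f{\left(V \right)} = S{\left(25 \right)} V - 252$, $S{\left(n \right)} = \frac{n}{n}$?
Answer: $-2002589$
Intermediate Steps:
$S{\left(n \right)} = 1$
$f{\left(V \right)} = -252 + V$ ($f{\left(V \right)} = 1 V - 252 = V - 252 = -252 + V$)
$f{\left(-1343 \right)} - 2000994 = \left(-252 - 1343\right) - 2000994 = -1595 - 2000994 = -2002589$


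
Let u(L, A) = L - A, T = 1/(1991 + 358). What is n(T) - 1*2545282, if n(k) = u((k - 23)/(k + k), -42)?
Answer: -2572253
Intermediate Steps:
T = 1/2349 ≈ 0.00042571
n(k) = 42 + (-23 + k)/(2*k) (n(k) = (k - 23)/(k + k) - 1*(-42) = (-23 + k)/((2*k)) + 42 = (-23 + k)*(1/(2*k)) + 42 = (-23 + k)/(2*k) + 42 = 42 + (-23 + k)/(2*k))
n(T) - 1*2545282 = (-23 + 85*(1/2349))/(2*(1/2349)) - 1*2545282 = (1/2)*2349*(-23 + 85/2349) - 2545282 = (1/2)*2349*(-53942/2349) - 2545282 = -26971 - 2545282 = -2572253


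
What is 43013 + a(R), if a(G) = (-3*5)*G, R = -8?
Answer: 43133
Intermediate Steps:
a(G) = -15*G
43013 + a(R) = 43013 - 15*(-8) = 43013 + 120 = 43133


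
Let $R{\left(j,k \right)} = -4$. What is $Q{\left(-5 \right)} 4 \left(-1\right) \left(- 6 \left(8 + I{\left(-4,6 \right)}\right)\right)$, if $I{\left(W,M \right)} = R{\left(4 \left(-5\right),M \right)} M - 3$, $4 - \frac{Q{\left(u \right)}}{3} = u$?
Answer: $-12312$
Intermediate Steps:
$Q{\left(u \right)} = 12 - 3 u$
$I{\left(W,M \right)} = -3 - 4 M$ ($I{\left(W,M \right)} = - 4 M - 3 = -3 - 4 M$)
$Q{\left(-5 \right)} 4 \left(-1\right) \left(- 6 \left(8 + I{\left(-4,6 \right)}\right)\right) = \left(12 - -15\right) 4 \left(-1\right) \left(- 6 \left(8 - 27\right)\right) = \left(12 + 15\right) 4 \left(-1\right) \left(- 6 \left(8 - 27\right)\right) = 27 \cdot 4 \left(-1\right) \left(- 6 \left(8 - 27\right)\right) = 108 \left(-1\right) \left(\left(-6\right) \left(-19\right)\right) = \left(-108\right) 114 = -12312$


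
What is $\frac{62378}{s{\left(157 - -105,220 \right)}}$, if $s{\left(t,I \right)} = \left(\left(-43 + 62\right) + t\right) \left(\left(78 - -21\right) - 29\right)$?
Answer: $\frac{31189}{9835} \approx 3.1712$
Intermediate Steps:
$s{\left(t,I \right)} = 1330 + 70 t$ ($s{\left(t,I \right)} = \left(19 + t\right) \left(\left(78 + 21\right) - 29\right) = \left(19 + t\right) \left(99 - 29\right) = \left(19 + t\right) 70 = 1330 + 70 t$)
$\frac{62378}{s{\left(157 - -105,220 \right)}} = \frac{62378}{1330 + 70 \left(157 - -105\right)} = \frac{62378}{1330 + 70 \left(157 + 105\right)} = \frac{62378}{1330 + 70 \cdot 262} = \frac{62378}{1330 + 18340} = \frac{62378}{19670} = 62378 \cdot \frac{1}{19670} = \frac{31189}{9835}$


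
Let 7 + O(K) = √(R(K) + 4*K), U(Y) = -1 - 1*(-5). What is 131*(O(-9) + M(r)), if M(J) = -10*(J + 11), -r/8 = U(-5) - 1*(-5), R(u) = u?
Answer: 78993 + 393*I*√5 ≈ 78993.0 + 878.77*I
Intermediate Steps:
U(Y) = 4 (U(Y) = -1 + 5 = 4)
r = -72 (r = -8*(4 - 1*(-5)) = -8*(4 + 5) = -8*9 = -72)
M(J) = -110 - 10*J (M(J) = -10*(11 + J) = -110 - 10*J)
O(K) = -7 + √5*√K (O(K) = -7 + √(K + 4*K) = -7 + √(5*K) = -7 + √5*√K)
131*(O(-9) + M(r)) = 131*((-7 + √5*√(-9)) + (-110 - 10*(-72))) = 131*((-7 + √5*(3*I)) + (-110 + 720)) = 131*((-7 + 3*I*√5) + 610) = 131*(603 + 3*I*√5) = 78993 + 393*I*√5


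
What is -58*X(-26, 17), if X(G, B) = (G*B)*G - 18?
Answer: -665492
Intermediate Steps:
X(G, B) = -18 + B*G² (X(G, B) = (B*G)*G - 18 = B*G² - 18 = -18 + B*G²)
-58*X(-26, 17) = -58*(-18 + 17*(-26)²) = -58*(-18 + 17*676) = -58*(-18 + 11492) = -58*11474 = -665492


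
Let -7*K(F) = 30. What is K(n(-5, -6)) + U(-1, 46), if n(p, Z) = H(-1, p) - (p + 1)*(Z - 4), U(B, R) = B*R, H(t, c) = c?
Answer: -352/7 ≈ -50.286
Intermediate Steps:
n(p, Z) = p - (1 + p)*(-4 + Z) (n(p, Z) = p - (p + 1)*(Z - 4) = p - (1 + p)*(-4 + Z))
K(F) = -30/7 (K(F) = -1/7*30 = -30/7)
K(n(-5, -6)) + U(-1, 46) = -30/7 - 1*46 = -30/7 - 46 = -352/7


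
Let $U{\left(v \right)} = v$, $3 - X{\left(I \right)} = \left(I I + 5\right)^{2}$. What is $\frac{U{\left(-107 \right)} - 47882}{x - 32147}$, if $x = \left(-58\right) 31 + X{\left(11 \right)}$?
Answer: $\frac{47989}{49818} \approx 0.96329$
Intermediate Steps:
$X{\left(I \right)} = 3 - \left(5 + I^{2}\right)^{2}$ ($X{\left(I \right)} = 3 - \left(I I + 5\right)^{2} = 3 - \left(I^{2} + 5\right)^{2} = 3 - \left(5 + I^{2}\right)^{2}$)
$x = -17671$ ($x = \left(-58\right) 31 + \left(3 - \left(5 + 11^{2}\right)^{2}\right) = -1798 + \left(3 - \left(5 + 121\right)^{2}\right) = -1798 + \left(3 - 126^{2}\right) = -1798 + \left(3 - 15876\right) = -1798 - 15873 = -17671$)
$\frac{U{\left(-107 \right)} - 47882}{x - 32147} = \frac{-107 - 47882}{-17671 - 32147} = - \frac{47989}{-49818} = \left(-47989\right) \left(- \frac{1}{49818}\right) = \frac{47989}{49818}$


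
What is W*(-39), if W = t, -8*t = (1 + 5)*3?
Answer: 351/4 ≈ 87.750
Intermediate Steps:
t = -9/4 (t = -(1 + 5)*3/8 = -3*3/4 = -1/8*18 = -9/4 ≈ -2.2500)
W = -9/4 ≈ -2.2500
W*(-39) = -9/4*(-39) = 351/4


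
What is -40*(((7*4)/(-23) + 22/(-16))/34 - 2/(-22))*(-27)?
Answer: 136215/8602 ≈ 15.835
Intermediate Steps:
-40*(((7*4)/(-23) + 22/(-16))/34 - 2/(-22))*(-27) = -40*((28*(-1/23) + 22*(-1/16))*(1/34) - 2*(-1/22))*(-27) = -40*((-28/23 - 11/8)*(1/34) + 1/11)*(-27) = -40*(-477/184*1/34 + 1/11)*(-27) = -40*(-477/6256 + 1/11)*(-27) = -40*1009/68816*(-27) = -5045/8602*(-27) = 136215/8602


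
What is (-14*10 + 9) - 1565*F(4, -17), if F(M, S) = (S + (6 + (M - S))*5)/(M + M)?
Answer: -92859/4 ≈ -23215.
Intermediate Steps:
F(M, S) = (30 - 4*S + 5*M)/(2*M) (F(M, S) = (S + (6 + M - S)*5)/((2*M)) = (S + (30 - 5*S + 5*M))*(1/(2*M)) = (30 - 4*S + 5*M)*(1/(2*M)) = (30 - 4*S + 5*M)/(2*M))
(-14*10 + 9) - 1565*F(4, -17) = (-14*10 + 9) - 1565*(30 - 4*(-17) + 5*4)/(2*4) = (-140 + 9) - 1565*(30 + 68 + 20)/(2*4) = -131 - 1565*118/(2*4) = -131 - 1565*59/4 = -131 - 92335/4 = -92859/4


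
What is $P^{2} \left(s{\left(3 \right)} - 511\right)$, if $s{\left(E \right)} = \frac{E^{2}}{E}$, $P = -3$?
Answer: $-4572$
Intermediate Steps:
$s{\left(E \right)} = E$
$P^{2} \left(s{\left(3 \right)} - 511\right) = \left(-3\right)^{2} \left(3 - 511\right) = 9 \left(-508\right) = -4572$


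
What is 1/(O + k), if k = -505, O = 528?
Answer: 1/23 ≈ 0.043478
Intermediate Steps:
1/(O + k) = 1/(528 - 505) = 1/23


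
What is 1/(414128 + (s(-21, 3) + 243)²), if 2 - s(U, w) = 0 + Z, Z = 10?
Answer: 1/469353 ≈ 2.1306e-6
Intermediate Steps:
s(U, w) = -8 (s(U, w) = 2 - (0 + 10) = 2 - 1*10 = 2 - 10 = -8)
1/(414128 + (s(-21, 3) + 243)²) = 1/(414128 + (-8 + 243)²) = 1/(414128 + 235²) = 1/(414128 + 55225) = 1/469353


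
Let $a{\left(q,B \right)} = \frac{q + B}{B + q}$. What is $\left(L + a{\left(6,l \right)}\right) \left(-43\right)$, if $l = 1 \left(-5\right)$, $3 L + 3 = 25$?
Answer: $- \frac{1075}{3} \approx -358.33$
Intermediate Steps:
$L = \frac{22}{3}$ ($L = -1 + \frac{1}{3} \cdot 25 = -1 + \frac{25}{3} = \frac{22}{3} \approx 7.3333$)
$l = -5$
$a{\left(q,B \right)} = 1$ ($a{\left(q,B \right)} = \frac{B + q}{B + q} = 1$)
$\left(L + a{\left(6,l \right)}\right) \left(-43\right) = \left(\frac{22}{3} + 1\right) \left(-43\right) = \frac{25}{3} \left(-43\right) = - \frac{1075}{3}$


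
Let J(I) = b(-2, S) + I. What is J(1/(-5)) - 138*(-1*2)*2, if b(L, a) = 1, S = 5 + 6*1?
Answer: 2764/5 ≈ 552.80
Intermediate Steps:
S = 11 (S = 5 + 6 = 11)
J(I) = 1 + I
J(1/(-5)) - 138*(-1*2)*2 = (1 + 1/(-5)) - 138*(-1*2)*2 = (1 - ⅕) - (-276)*2 = ⅘ - 138*(-4) = ⅘ + 552 = 2764/5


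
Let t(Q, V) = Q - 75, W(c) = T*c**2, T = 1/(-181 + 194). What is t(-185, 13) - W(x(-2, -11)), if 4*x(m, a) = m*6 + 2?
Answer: -13545/52 ≈ -260.48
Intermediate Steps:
T = 1/13 ≈ 0.076923
x(m, a) = 1/2 + 3*m/2 (x(m, a) = (m*6 + 2)/4 = (6*m + 2)/4 = (2 + 6*m)/4 = 1/2 + 3*m/2)
W(c) = c**2/13
t(Q, V) = -75 + Q
t(-185, 13) - W(x(-2, -11)) = (-75 - 185) - (1/2 + (3/2)*(-2))**2/13 = -260 - (1/2 - 3)**2/13 = -260 - (-5/2)**2/13 = -260 - 25/(13*4) = -260 - 1*25/52 = -260 - 25/52 = -13545/52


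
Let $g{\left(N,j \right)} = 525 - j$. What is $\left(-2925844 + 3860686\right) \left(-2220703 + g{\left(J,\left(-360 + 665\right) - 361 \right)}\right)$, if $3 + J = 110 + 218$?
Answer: $-2075463290724$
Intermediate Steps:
$J = 325$ ($J = -3 + \left(110 + 218\right) = -3 + 328 = 325$)
$\left(-2925844 + 3860686\right) \left(-2220703 + g{\left(J,\left(-360 + 665\right) - 361 \right)}\right) = \left(-2925844 + 3860686\right) \left(-2220703 + \left(525 - \left(\left(-360 + 665\right) - 361\right)\right)\right) = 934842 \left(-2220703 + \left(525 - \left(305 - 361\right)\right)\right) = 934842 \left(-2220703 + \left(525 - -56\right)\right) = 934842 \left(-2220703 + \left(525 + 56\right)\right) = 934842 \left(-2220703 + 581\right) = 934842 \left(-2220122\right) = -2075463290724$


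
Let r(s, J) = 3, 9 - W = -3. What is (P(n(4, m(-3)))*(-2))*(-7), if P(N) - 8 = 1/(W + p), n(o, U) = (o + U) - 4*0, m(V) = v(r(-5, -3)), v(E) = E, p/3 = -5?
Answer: 322/3 ≈ 107.33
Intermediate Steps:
W = 12 (W = 9 - 1*(-3) = 9 + 3 = 12)
p = -15 (p = 3*(-5) = -15)
m(V) = 3
n(o, U) = U + o (n(o, U) = (U + o) + 0 = U + o)
P(N) = 23/3 (P(N) = 8 + 1/(12 - 15) = 8 + 1/(-3) = 8 - ⅓ = 23/3)
(P(n(4, m(-3)))*(-2))*(-7) = ((23/3)*(-2))*(-7) = -46/3*(-7) = 322/3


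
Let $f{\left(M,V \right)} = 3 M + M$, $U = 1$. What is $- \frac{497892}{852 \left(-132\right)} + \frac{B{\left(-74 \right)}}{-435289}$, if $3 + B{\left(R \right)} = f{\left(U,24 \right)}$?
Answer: $\frac{18060566527}{4079528508} \approx 4.4271$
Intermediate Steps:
$f{\left(M,V \right)} = 4 M$
$B{\left(R \right)} = 1$ ($B{\left(R \right)} = -3 + 4 \cdot 1 = -3 + 4 = 1$)
$- \frac{497892}{852 \left(-132\right)} + \frac{B{\left(-74 \right)}}{-435289} = - \frac{497892}{852 \left(-132\right)} + 1 \frac{1}{-435289} = - \frac{497892}{-112464} + 1 \left(- \frac{1}{435289}\right) = \left(-497892\right) \left(- \frac{1}{112464}\right) - \frac{1}{435289} = \frac{41491}{9372} - \frac{1}{435289} = \frac{18060566527}{4079528508}$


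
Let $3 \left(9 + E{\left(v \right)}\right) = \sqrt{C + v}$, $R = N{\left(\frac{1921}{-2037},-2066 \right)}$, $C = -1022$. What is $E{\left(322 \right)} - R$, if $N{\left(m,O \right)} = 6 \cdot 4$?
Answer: $-33 + \frac{10 i \sqrt{7}}{3} \approx -33.0 + 8.8192 i$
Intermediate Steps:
$N{\left(m,O \right)} = 24$
$R = 24$
$E{\left(v \right)} = -9 + \frac{\sqrt{-1022 + v}}{3}$
$E{\left(322 \right)} - R = \left(-9 + \frac{\sqrt{-1022 + 322}}{3}\right) - 24 = \left(-9 + \frac{\sqrt{-700}}{3}\right) - 24 = \left(-9 + \frac{10 i \sqrt{7}}{3}\right) - 24 = -33 + \frac{10 i \sqrt{7}}{3}$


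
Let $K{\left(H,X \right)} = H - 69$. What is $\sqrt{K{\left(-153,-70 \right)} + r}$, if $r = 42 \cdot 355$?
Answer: $12 \sqrt{102} \approx 121.19$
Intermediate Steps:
$r = 14910$
$K{\left(H,X \right)} = -69 + H$
$\sqrt{K{\left(-153,-70 \right)} + r} = \sqrt{\left(-69 - 153\right) + 14910} = \sqrt{-222 + 14910} = \sqrt{14688} = 12 \sqrt{102}$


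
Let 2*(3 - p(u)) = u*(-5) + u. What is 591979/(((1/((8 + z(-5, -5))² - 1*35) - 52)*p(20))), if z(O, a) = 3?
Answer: -1183958/4471 ≈ -264.81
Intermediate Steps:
p(u) = 3 + 2*u (p(u) = 3 - (u*(-5) + u)/2 = 3 - (-5*u + u)/2 = 3 - (-2)*u = 3 + 2*u)
591979/(((1/((8 + z(-5, -5))² - 1*35) - 52)*p(20))) = 591979/(((1/((8 + 3)² - 1*35) - 52)*(3 + 2*20))) = 591979/(((1/(11² - 35) - 52)*(3 + 40))) = 591979/(((1/(121 - 35) - 52)*43)) = 591979/(((1/86 - 52)*43)) = 591979/((-4471/86*43)) = 591979/(-4471/2) = 591979*(-2/4471) = -1183958/4471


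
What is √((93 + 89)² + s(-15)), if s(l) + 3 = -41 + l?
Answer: √33065 ≈ 181.84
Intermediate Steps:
s(l) = -44 + l (s(l) = -3 + (-41 + l) = -44 + l)
√((93 + 89)² + s(-15)) = √((93 + 89)² + (-44 - 15)) = √(182² - 59) = √(33124 - 59) = √33065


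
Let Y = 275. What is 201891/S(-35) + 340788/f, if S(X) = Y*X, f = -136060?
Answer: -1537468698/65478875 ≈ -23.480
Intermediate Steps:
S(X) = 275*X
201891/S(-35) + 340788/f = 201891/((275*(-35))) + 340788/(-136060) = 201891/(-9625) + 340788*(-1/136060) = 201891*(-1/9625) - 85197/34015 = -201891/9625 - 85197/34015 = -1537468698/65478875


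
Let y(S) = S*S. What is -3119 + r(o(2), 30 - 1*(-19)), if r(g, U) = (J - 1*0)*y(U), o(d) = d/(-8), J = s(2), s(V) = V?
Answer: 1683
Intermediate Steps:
J = 2
y(S) = S²
o(d) = -d/8 (o(d) = d*(-⅛) = -d/8)
r(g, U) = 2*U² (r(g, U) = (2 - 1*0)*U² = (2 + 0)*U² = 2*U²)
-3119 + r(o(2), 30 - 1*(-19)) = -3119 + 2*(30 - 1*(-19))² = -3119 + 2*(30 + 19)² = -3119 + 2*49² = -3119 + 2*2401 = -3119 + 4802 = 1683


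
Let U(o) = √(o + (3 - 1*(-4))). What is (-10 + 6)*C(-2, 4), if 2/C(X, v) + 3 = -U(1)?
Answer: 24 - 16*√2 ≈ 1.3726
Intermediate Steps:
U(o) = √(7 + o) (U(o) = √(o + (3 + 4)) = √(o + 7) = √(7 + o))
C(X, v) = 2/(-3 - 2*√2) (C(X, v) = 2/(-3 - √(7 + 1)) = 2/(-3 - √8) = 2/(-3 - 2*√2))
(-10 + 6)*C(-2, 4) = (-10 + 6)*(-6 + 4*√2) = -4*(-6 + 4*√2) = 24 - 16*√2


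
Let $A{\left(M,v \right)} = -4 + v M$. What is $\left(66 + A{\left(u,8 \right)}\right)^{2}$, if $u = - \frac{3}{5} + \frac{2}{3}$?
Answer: $\frac{879844}{225} \approx 3910.4$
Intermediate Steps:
$u = \frac{1}{15}$ ($u = \left(-3\right) \frac{1}{5} + 2 \cdot \frac{1}{3} = - \frac{3}{5} + \frac{2}{3} = \frac{1}{15} \approx 0.066667$)
$A{\left(M,v \right)} = -4 + M v$
$\left(66 + A{\left(u,8 \right)}\right)^{2} = \left(66 + \left(-4 + \frac{1}{15} \cdot 8\right)\right)^{2} = \left(66 + \left(-4 + \frac{8}{15}\right)\right)^{2} = \left(66 - \frac{52}{15}\right)^{2} = \left(\frac{938}{15}\right)^{2} = \frac{879844}{225}$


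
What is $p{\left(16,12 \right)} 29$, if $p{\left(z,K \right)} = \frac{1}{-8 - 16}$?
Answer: $- \frac{29}{24} \approx -1.2083$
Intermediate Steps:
$p{\left(z,K \right)} = - \frac{1}{24}$ ($p{\left(z,K \right)} = \frac{1}{-24} = - \frac{1}{24}$)
$p{\left(16,12 \right)} 29 = \left(- \frac{1}{24}\right) 29 = - \frac{29}{24}$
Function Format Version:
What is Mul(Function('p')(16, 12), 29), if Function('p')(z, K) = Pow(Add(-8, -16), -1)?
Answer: Rational(-29, 24) ≈ -1.2083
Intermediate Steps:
Function('p')(z, K) = Rational(-1, 24) (Function('p')(z, K) = Pow(-24, -1) = Rational(-1, 24))
Mul(Function('p')(16, 12), 29) = Mul(Rational(-1, 24), 29) = Rational(-29, 24)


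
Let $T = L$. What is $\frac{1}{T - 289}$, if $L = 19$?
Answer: $- \frac{1}{270} \approx -0.0037037$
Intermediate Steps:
$T = 19$
$\frac{1}{T - 289} = \frac{1}{19 - 289} = \frac{1}{-270} = - \frac{1}{270}$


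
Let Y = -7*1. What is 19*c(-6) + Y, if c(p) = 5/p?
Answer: -137/6 ≈ -22.833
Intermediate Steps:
Y = -7
19*c(-6) + Y = 19*(5/(-6)) - 7 = 19*(5*(-⅙)) - 7 = 19*(-⅚) - 7 = -95/6 - 7 = -137/6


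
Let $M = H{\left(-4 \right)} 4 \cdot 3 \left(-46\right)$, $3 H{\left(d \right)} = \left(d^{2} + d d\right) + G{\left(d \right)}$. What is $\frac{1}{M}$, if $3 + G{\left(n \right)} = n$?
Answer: $- \frac{1}{4600} \approx -0.00021739$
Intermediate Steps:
$G{\left(n \right)} = -3 + n$
$H{\left(d \right)} = -1 + \frac{d}{3} + \frac{2 d^{2}}{3}$ ($H{\left(d \right)} = \frac{\left(d^{2} + d d\right) + \left(-3 + d\right)}{3} = \frac{\left(d^{2} + d^{2}\right) + \left(-3 + d\right)}{3} = \frac{2 d^{2} + \left(-3 + d\right)}{3} = \frac{-3 + d + 2 d^{2}}{3} = -1 + \frac{d}{3} + \frac{2 d^{2}}{3}$)
$M = -4600$ ($M = \left(-1 + \frac{1}{3} \left(-4\right) + \frac{2 \left(-4\right)^{2}}{3}\right) 4 \cdot 3 \left(-46\right) = \left(-1 - \frac{4}{3} + \frac{2}{3} \cdot 16\right) 12 \left(-46\right) = \left(-1 - \frac{4}{3} + \frac{32}{3}\right) 12 \left(-46\right) = \frac{25}{3} \cdot 12 \left(-46\right) = 100 \left(-46\right) = -4600$)
$\frac{1}{M} = \frac{1}{-4600} = - \frac{1}{4600}$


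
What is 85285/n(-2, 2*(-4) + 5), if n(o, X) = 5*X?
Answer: -17057/3 ≈ -5685.7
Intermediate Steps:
85285/n(-2, 2*(-4) + 5) = 85285/((5*(2*(-4) + 5))) = 85285/((5*(-8 + 5))) = 85285/((5*(-3))) = 85285/(-15) = 85285*(-1/15) = -17057/3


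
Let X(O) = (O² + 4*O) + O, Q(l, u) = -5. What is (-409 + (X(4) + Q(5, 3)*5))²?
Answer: 158404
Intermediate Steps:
X(O) = O² + 5*O
(-409 + (X(4) + Q(5, 3)*5))² = (-409 + (4*(5 + 4) - 5*5))² = (-409 + (4*9 - 25))² = (-409 + (36 - 25))² = (-409 + 11)² = (-398)² = 158404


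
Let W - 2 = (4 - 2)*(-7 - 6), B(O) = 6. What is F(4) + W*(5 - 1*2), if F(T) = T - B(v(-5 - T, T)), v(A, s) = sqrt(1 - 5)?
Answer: -74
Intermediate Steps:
v(A, s) = 2*I (v(A, s) = sqrt(-4) = 2*I)
W = -24 (W = 2 + (4 - 2)*(-7 - 6) = 2 + 2*(-13) = 2 - 26 = -24)
F(T) = -6 + T (F(T) = T - 1*6 = T - 6 = -6 + T)
F(4) + W*(5 - 1*2) = (-6 + 4) - 24*(5 - 1*2) = -2 - 24*(5 - 2) = -2 - 24*3 = -2 - 72 = -74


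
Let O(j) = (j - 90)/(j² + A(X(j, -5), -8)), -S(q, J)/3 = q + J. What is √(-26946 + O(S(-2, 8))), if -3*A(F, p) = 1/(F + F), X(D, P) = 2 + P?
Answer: 3*I*√101868783594/5833 ≈ 164.15*I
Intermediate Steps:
S(q, J) = -3*J - 3*q (S(q, J) = -3*(q + J) = -3*(J + q) = -3*J - 3*q)
A(F, p) = -1/(6*F) (A(F, p) = -1/(3*(F + F)) = -1/(2*F)/3 = -1/(6*F))
O(j) = (-90 + j)/(1/18 + j²) (O(j) = (j - 90)/(j² - 1/(6*(2 - 5))) = (-90 + j)/(j² - ⅙/(-3)) = (-90 + j)/(j² - ⅙*(-⅓)) = (-90 + j)/(j² + 1/18) = (-90 + j)/(1/18 + j²))
√(-26946 + O(S(-2, 8))) = √(-26946 + 18*(-90 + (-3*8 - 3*(-2)))/(1 + 18*(-3*8 - 3*(-2))²)) = √(-26946 + 18*(-90 + (-24 + 6))/(1 + 18*(-24 + 6)²)) = √(-26946 + 18*(-90 - 18)/(1 + 18*(-18)²)) = √(-26946 + 18*(-108)/(1 + 18*324)) = √(-26946 + 18*(-108)/(1 + 5832)) = √(-26946 + 18*(-108)/5833) = √(-26946 + 18*(1/5833)*(-108)) = √(-26946 - 1944/5833) = √(-157177962/5833) = 3*I*√101868783594/5833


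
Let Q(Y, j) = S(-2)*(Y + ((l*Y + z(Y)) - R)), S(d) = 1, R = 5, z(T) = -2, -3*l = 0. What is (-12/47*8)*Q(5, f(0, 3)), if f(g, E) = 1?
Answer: 192/47 ≈ 4.0851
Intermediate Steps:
l = 0 (l = -⅓*0 = 0)
Q(Y, j) = -7 + Y (Q(Y, j) = 1*(Y + ((0*Y - 2) - 1*5)) = 1*(Y + ((0 - 2) - 5)) = 1*(Y + (-2 - 5)) = 1*(Y - 7) = 1*(-7 + Y) = -7 + Y)
(-12/47*8)*Q(5, f(0, 3)) = (-12/47*8)*(-7 + 5) = (-12*1/47*8)*(-2) = -12/47*8*(-2) = -96/47*(-2) = 192/47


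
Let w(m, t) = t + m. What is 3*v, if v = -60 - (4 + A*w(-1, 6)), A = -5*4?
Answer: 108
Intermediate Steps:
A = -20
w(m, t) = m + t
v = 36 (v = -60 - (4 - 20*(-1 + 6)) = -60 - (4 - 20*5) = -60 - (4 - 100) = -60 - 1*(-96) = -60 + 96 = 36)
3*v = 3*36 = 108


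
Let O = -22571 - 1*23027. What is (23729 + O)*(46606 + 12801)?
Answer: -1299171683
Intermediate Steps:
O = -45598 (O = -22571 - 23027 = -45598)
(23729 + O)*(46606 + 12801) = (23729 - 45598)*(46606 + 12801) = -21869*59407 = -1299171683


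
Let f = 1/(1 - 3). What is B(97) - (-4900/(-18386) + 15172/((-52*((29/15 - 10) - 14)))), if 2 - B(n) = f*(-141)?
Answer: -6486530793/79114958 ≈ -81.989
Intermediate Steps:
f = -½ (f = 1/(-2) = -½ ≈ -0.50000)
B(n) = -137/2 (B(n) = 2 - (-1)*(-141)/2 = 2 - 1*141/2 = 2 - 141/2 = -137/2)
B(97) - (-4900/(-18386) + 15172/((-52*((29/15 - 10) - 14)))) = -137/2 - (-4900/(-18386) + 15172/((-52*((29/15 - 10) - 14)))) = -137/2 - (-4900*(-1/18386) + 15172/((-52*((29*(1/15) - 10) - 14)))) = -137/2 - (2450/9193 + 15172/((-52*((29/15 - 10) - 14)))) = -137/2 - (2450/9193 + 15172/((-52*(-121/15 - 14)))) = -137/2 - (2450/9193 + 15172/((-52*(-331/15)))) = -137/2 - (2450/9193 + 15172/(17212/15)) = -137/2 - (2450/9193 + 15172*(15/17212)) = -137/2 - (2450/9193 + 56895/4303) = -137/2 - 1*533578085/39557479 = -137/2 - 533578085/39557479 = -6486530793/79114958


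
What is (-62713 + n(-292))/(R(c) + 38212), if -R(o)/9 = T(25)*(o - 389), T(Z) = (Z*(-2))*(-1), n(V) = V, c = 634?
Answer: 63005/72038 ≈ 0.87461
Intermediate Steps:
T(Z) = 2*Z (T(Z) = -2*Z*(-1) = 2*Z)
R(o) = 175050 - 450*o (R(o) = -9*2*25*(o - 389) = -450*(-389 + o) = -9*(-19450 + 50*o) = 175050 - 450*o)
(-62713 + n(-292))/(R(c) + 38212) = (-62713 - 292)/((175050 - 450*634) + 38212) = -63005/((175050 - 285300) + 38212) = -63005/(-110250 + 38212) = -63005/(-72038) = -63005*(-1/72038) = 63005/72038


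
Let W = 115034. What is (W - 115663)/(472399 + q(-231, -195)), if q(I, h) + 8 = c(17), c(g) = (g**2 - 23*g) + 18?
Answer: -629/472307 ≈ -0.0013318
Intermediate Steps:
c(g) = 18 + g**2 - 23*g
q(I, h) = -92 (q(I, h) = -8 + (18 + 17**2 - 23*17) = -8 + (18 + 289 - 391) = -8 - 84 = -92)
(W - 115663)/(472399 + q(-231, -195)) = (115034 - 115663)/(472399 - 92) = -629/472307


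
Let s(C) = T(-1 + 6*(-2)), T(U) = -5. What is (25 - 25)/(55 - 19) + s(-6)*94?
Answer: -470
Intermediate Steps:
s(C) = -5
(25 - 25)/(55 - 19) + s(-6)*94 = (25 - 25)/(55 - 19) - 5*94 = 0/36 - 470 = 0*(1/36) - 470 = 0 - 470 = -470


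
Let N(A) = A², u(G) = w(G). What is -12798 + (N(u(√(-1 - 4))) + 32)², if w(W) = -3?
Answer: -11117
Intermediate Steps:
u(G) = -3
-12798 + (N(u(√(-1 - 4))) + 32)² = -12798 + ((-3)² + 32)² = -12798 + (9 + 32)² = -12798 + 41² = -12798 + 1681 = -11117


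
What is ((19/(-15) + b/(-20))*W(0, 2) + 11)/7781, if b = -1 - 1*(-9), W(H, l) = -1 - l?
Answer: 16/7781 ≈ 0.0020563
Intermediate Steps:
b = 8 (b = -1 + 9 = 8)
((19/(-15) + b/(-20))*W(0, 2) + 11)/7781 = ((19/(-15) + 8/(-20))*(-1 - 1*2) + 11)/7781 = ((19*(-1/15) + 8*(-1/20))*(-1 - 2) + 11)*(1/7781) = ((-19/15 - ⅖)*(-3) + 11)*(1/7781) = (-5/3*(-3) + 11)*(1/7781) = (5 + 11)*(1/7781) = 16*(1/7781) = 16/7781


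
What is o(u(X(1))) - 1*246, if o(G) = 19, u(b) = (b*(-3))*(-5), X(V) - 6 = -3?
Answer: -227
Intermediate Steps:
X(V) = 3 (X(V) = 6 - 3 = 3)
u(b) = 15*b (u(b) = -3*b*(-5) = 15*b)
o(u(X(1))) - 1*246 = 19 - 1*246 = 19 - 246 = -227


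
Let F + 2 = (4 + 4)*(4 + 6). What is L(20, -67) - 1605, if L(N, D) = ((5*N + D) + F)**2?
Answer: 10716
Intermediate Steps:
F = 78 (F = -2 + (4 + 4)*(4 + 6) = -2 + 8*10 = -2 + 80 = 78)
L(N, D) = (78 + D + 5*N)**2 (L(N, D) = ((5*N + D) + 78)**2 = ((D + 5*N) + 78)**2 = (78 + D + 5*N)**2)
L(20, -67) - 1605 = (78 - 67 + 5*20)**2 - 1605 = (78 - 67 + 100)**2 - 1605 = 111**2 - 1605 = 12321 - 1605 = 10716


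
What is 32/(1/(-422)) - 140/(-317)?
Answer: -4280628/317 ≈ -13504.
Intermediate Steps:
32/(1/(-422)) - 140/(-317) = 32/(-1/422) - 140*(-1/317) = 32*(-422) + 140/317 = -13504 + 140/317 = -4280628/317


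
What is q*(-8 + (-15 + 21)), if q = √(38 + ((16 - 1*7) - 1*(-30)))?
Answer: -2*√77 ≈ -17.550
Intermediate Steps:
q = √77 (q = √(38 + ((16 - 7) + 30)) = √(38 + (9 + 30)) = √(38 + 39) = √77 ≈ 8.7750)
q*(-8 + (-15 + 21)) = √77*(-8 + (-15 + 21)) = √77*(-8 + 6) = √77*(-2) = -2*√77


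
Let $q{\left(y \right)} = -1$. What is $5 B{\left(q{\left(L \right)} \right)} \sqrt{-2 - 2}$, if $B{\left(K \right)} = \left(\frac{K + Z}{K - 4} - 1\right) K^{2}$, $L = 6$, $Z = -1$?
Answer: $- 6 i \approx - 6.0 i$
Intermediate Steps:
$B{\left(K \right)} = K^{2} \left(-1 + \frac{-1 + K}{-4 + K}\right)$ ($B{\left(K \right)} = \left(\frac{K - 1}{K - 4} - 1\right) K^{2} = \left(\frac{-1 + K}{-4 + K} - 1\right) K^{2} = \left(-1 + \frac{-1 + K}{-4 + K}\right) K^{2} = K^{2} \left(-1 + \frac{-1 + K}{-4 + K}\right)$)
$5 B{\left(q{\left(L \right)} \right)} \sqrt{-2 - 2} = 5 \frac{3 \left(-1\right)^{2}}{-4 - 1} \sqrt{-2 - 2} = 5 \cdot 3 \cdot 1 \frac{1}{-5} \sqrt{-4} = 5 \cdot 3 \cdot 1 \left(- \frac{1}{5}\right) 2 i = 5 \left(- \frac{3}{5}\right) 2 i = - 3 \cdot 2 i = - 6 i$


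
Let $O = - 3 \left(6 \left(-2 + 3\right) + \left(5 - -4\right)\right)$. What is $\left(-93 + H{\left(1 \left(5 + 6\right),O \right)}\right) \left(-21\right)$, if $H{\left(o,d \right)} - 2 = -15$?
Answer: $2226$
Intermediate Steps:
$O = -45$ ($O = - 3 \left(6 \cdot 1 + \left(5 + 4\right)\right) = - 3 \left(6 + 9\right) = \left(-3\right) 15 = -45$)
$H{\left(o,d \right)} = -13$ ($H{\left(o,d \right)} = 2 - 15 = -13$)
$\left(-93 + H{\left(1 \left(5 + 6\right),O \right)}\right) \left(-21\right) = \left(-93 - 13\right) \left(-21\right) = \left(-106\right) \left(-21\right) = 2226$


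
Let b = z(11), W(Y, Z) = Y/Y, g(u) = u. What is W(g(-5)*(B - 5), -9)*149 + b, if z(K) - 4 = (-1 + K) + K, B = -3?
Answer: 174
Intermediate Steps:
W(Y, Z) = 1
z(K) = 3 + 2*K (z(K) = 4 + ((-1 + K) + K) = 4 + (-1 + 2*K) = 3 + 2*K)
b = 25 (b = 3 + 2*11 = 3 + 22 = 25)
W(g(-5)*(B - 5), -9)*149 + b = 1*149 + 25 = 149 + 25 = 174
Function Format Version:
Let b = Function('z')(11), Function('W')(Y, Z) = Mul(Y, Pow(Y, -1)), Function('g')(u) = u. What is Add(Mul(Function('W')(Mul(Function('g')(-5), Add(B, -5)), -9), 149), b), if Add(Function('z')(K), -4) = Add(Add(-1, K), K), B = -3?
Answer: 174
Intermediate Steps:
Function('W')(Y, Z) = 1
Function('z')(K) = Add(3, Mul(2, K)) (Function('z')(K) = Add(4, Add(Add(-1, K), K)) = Add(4, Add(-1, Mul(2, K))) = Add(3, Mul(2, K)))
b = 25 (b = Add(3, Mul(2, 11)) = Add(3, 22) = 25)
Add(Mul(Function('W')(Mul(Function('g')(-5), Add(B, -5)), -9), 149), b) = Add(Mul(1, 149), 25) = Add(149, 25) = 174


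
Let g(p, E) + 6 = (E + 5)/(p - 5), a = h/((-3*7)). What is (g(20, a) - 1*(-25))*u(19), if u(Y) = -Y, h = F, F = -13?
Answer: -115957/315 ≈ -368.12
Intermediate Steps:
h = -13
a = 13/21 (a = -13/((-3*7)) = -13/(-21) = -13*(-1/21) = 13/21 ≈ 0.61905)
g(p, E) = -6 + (5 + E)/(-5 + p) (g(p, E) = -6 + (E + 5)/(p - 5) = -6 + (5 + E)/(-5 + p))
(g(20, a) - 1*(-25))*u(19) = ((35 + 13/21 - 6*20)/(-5 + 20) - 1*(-25))*(-1*19) = ((35 + 13/21 - 120)/15 + 25)*(-19) = ((1/15)*(-1772/21) + 25)*(-19) = (-1772/315 + 25)*(-19) = (6103/315)*(-19) = -115957/315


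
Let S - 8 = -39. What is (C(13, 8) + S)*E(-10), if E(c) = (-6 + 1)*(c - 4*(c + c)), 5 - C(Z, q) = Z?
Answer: 13650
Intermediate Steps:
C(Z, q) = 5 - Z
E(c) = 35*c (E(c) = -5*(c - 8*c) = -(-35)*c = 35*c)
S = -31 (S = 8 - 39 = -31)
(C(13, 8) + S)*E(-10) = ((5 - 1*13) - 31)*(35*(-10)) = ((5 - 13) - 31)*(-350) = (-8 - 31)*(-350) = -39*(-350) = 13650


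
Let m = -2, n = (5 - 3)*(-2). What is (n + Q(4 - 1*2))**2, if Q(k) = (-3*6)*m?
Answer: 1024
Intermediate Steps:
n = -4 (n = 2*(-2) = -4)
Q(k) = 36 (Q(k) = -3*6*(-2) = -18*(-2) = 36)
(n + Q(4 - 1*2))**2 = (-4 + 36)**2 = 32**2 = 1024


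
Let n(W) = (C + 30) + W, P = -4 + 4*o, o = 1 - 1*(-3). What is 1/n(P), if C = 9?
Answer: 1/51 ≈ 0.019608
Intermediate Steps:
o = 4 (o = 1 + 3 = 4)
P = 12 (P = -4 + 4*4 = -4 + 16 = 12)
n(W) = 39 + W (n(W) = (9 + 30) + W = 39 + W)
1/n(P) = 1/(39 + 12) = 1/51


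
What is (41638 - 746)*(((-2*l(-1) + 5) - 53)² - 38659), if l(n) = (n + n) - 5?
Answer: -1533572676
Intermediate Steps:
l(n) = -5 + 2*n (l(n) = 2*n - 5 = -5 + 2*n)
(41638 - 746)*(((-2*l(-1) + 5) - 53)² - 38659) = (41638 - 746)*(((-2*(-5 + 2*(-1)) + 5) - 53)² - 38659) = 40892*(((-2*(-5 - 2) + 5) - 53)² - 38659) = 40892*(((-2*(-7) + 5) - 53)² - 38659) = 40892*(((14 + 5) - 53)² - 38659) = 40892*((19 - 53)² - 38659) = 40892*((-34)² - 38659) = 40892*(1156 - 38659) = 40892*(-37503) = -1533572676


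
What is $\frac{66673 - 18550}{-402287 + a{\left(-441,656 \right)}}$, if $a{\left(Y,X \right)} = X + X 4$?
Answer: $- \frac{48123}{399007} \approx -0.12061$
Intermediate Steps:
$a{\left(Y,X \right)} = 5 X$ ($a{\left(Y,X \right)} = X + 4 X = 5 X$)
$\frac{66673 - 18550}{-402287 + a{\left(-441,656 \right)}} = \frac{66673 - 18550}{-402287 + 5 \cdot 656} = \frac{48123}{-402287 + 3280} = \frac{48123}{-399007} = 48123 \left(- \frac{1}{399007}\right) = - \frac{48123}{399007}$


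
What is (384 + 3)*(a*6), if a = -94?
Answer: -218268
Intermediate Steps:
(384 + 3)*(a*6) = (384 + 3)*(-94*6) = 387*(-564) = -218268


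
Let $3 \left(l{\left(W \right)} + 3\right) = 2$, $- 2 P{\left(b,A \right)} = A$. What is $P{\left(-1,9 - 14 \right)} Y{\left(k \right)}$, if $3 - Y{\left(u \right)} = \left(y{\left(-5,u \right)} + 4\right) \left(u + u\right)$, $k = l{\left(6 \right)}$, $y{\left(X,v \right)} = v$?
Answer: $\frac{485}{18} \approx 26.944$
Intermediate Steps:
$P{\left(b,A \right)} = - \frac{A}{2}$
$l{\left(W \right)} = - \frac{7}{3}$ ($l{\left(W \right)} = -3 + \frac{1}{3} \cdot 2 = -3 + \frac{2}{3} = - \frac{7}{3}$)
$k = - \frac{7}{3} \approx -2.3333$
$Y{\left(u \right)} = 3 - 2 u \left(4 + u\right)$ ($Y{\left(u \right)} = 3 - \left(u + 4\right) \left(u + u\right) = 3 - \left(4 + u\right) 2 u = 3 - 2 u \left(4 + u\right)$)
$P{\left(-1,9 - 14 \right)} Y{\left(k \right)} = - \frac{9 - 14}{2} \left(3 - - \frac{56}{3} - 2 \left(- \frac{7}{3}\right)^{2}\right) = - \frac{9 - 14}{2} \left(3 + \frac{56}{3} - \frac{98}{9}\right) = \left(- \frac{1}{2}\right) \left(-5\right) \left(3 + \frac{56}{3} - \frac{98}{9}\right) = \frac{5}{2} \cdot \frac{97}{9} = \frac{485}{18}$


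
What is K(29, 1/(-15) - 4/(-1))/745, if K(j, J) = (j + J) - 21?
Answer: 179/11175 ≈ 0.016018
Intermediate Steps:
K(j, J) = -21 + J + j (K(j, J) = (J + j) - 21 = -21 + J + j)
K(29, 1/(-15) - 4/(-1))/745 = (-21 + (1/(-15) - 4/(-1)) + 29)/745 = (-21 + (1*(-1/15) - 4*(-1)) + 29)*(1/745) = (-21 + (-1/15 + 4) + 29)*(1/745) = (-21 + 59/15 + 29)*(1/745) = (179/15)*(1/745) = 179/11175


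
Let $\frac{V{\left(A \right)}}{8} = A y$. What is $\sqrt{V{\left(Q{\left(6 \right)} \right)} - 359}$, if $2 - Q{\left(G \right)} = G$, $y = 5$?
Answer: $i \sqrt{519} \approx 22.782 i$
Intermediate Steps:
$Q{\left(G \right)} = 2 - G$
$V{\left(A \right)} = 40 A$ ($V{\left(A \right)} = 8 A 5 = 8 \cdot 5 A = 40 A$)
$\sqrt{V{\left(Q{\left(6 \right)} \right)} - 359} = \sqrt{40 \left(2 - 6\right) - 359} = \sqrt{40 \left(-4\right) - 359} = \sqrt{-160 - 359} = \sqrt{-519} = i \sqrt{519}$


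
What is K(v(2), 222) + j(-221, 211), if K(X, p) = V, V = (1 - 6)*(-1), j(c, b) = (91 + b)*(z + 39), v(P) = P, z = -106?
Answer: -20229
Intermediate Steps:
j(c, b) = -6097 - 67*b (j(c, b) = (91 + b)*(-106 + 39) = (91 + b)*(-67) = -6097 - 67*b)
V = 5 (V = -5*(-1) = 5)
K(X, p) = 5
K(v(2), 222) + j(-221, 211) = 5 + (-6097 - 67*211) = 5 + (-6097 - 14137) = 5 - 20234 = -20229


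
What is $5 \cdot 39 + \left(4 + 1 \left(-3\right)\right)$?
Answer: $196$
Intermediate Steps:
$5 \cdot 39 + \left(4 + 1 \left(-3\right)\right) = 195 + \left(4 - 3\right) = 195 + 1 = 196$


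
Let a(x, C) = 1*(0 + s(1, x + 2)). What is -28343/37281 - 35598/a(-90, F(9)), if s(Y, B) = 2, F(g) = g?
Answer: -663592862/37281 ≈ -17800.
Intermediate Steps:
a(x, C) = 2 (a(x, C) = 1*(0 + 2) = 1*2 = 2)
-28343/37281 - 35598/a(-90, F(9)) = -28343/37281 - 35598/2 = -28343*1/37281 - 35598*½ = -28343/37281 - 17799 = -663592862/37281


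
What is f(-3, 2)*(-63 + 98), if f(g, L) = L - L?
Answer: 0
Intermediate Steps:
f(g, L) = 0
f(-3, 2)*(-63 + 98) = 0*(-63 + 98) = 0*35 = 0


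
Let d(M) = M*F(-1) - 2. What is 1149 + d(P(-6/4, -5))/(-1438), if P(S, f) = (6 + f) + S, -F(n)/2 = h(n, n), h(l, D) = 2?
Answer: 1149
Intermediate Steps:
F(n) = -4 (F(n) = -2*2 = -4)
P(S, f) = 6 + S + f
d(M) = -2 - 4*M (d(M) = M*(-4) - 2 = -4*M - 2 = -2 - 4*M)
1149 + d(P(-6/4, -5))/(-1438) = 1149 + (-2 - 4*(6 - 6/4 - 5))/(-1438) = 1149 - (-2 - 4*(6 - 6*¼ - 5))/1438 = 1149 - (-2 - 4*(6 - 3/2 - 5))/1438 = 1149 - (-2 - 4*(-½))/1438 = 1149 - (-2 + 2)/1438 = 1149 - 1/1438*0 = 1149 + 0 = 1149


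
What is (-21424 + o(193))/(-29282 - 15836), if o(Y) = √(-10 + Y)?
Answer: 10712/22559 - √183/45118 ≈ 0.47454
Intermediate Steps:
(-21424 + o(193))/(-29282 - 15836) = (-21424 + √(-10 + 193))/(-29282 - 15836) = (-21424 + √183)/(-45118) = (-21424 + √183)*(-1/45118) = 10712/22559 - √183/45118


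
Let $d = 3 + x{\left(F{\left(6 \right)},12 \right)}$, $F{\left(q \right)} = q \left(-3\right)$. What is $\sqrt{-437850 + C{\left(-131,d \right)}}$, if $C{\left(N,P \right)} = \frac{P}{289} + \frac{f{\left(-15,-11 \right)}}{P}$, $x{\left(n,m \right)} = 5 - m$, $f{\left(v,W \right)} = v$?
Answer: $\frac{i \sqrt{506150281}}{34} \approx 661.7 i$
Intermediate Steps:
$F{\left(q \right)} = - 3 q$
$d = -4$ ($d = 3 + \left(5 - 12\right) = 3 - 7 = -4$)
$C{\left(N,P \right)} = - \frac{15}{P} + \frac{P}{289}$ ($C{\left(N,P \right)} = \frac{P}{289} - \frac{15}{P} = - \frac{15}{P} + \frac{P}{289}$)
$\sqrt{-437850 + C{\left(-131,d \right)}} = \sqrt{-437850 + \left(- \frac{15}{-4} + \frac{1}{289} \left(-4\right)\right)} = \sqrt{-437850 - - \frac{4319}{1156}} = \sqrt{-437850 + \left(\frac{15}{4} - \frac{4}{289}\right)} = \sqrt{-437850 + \frac{4319}{1156}} = \sqrt{- \frac{506150281}{1156}} = \frac{i \sqrt{506150281}}{34}$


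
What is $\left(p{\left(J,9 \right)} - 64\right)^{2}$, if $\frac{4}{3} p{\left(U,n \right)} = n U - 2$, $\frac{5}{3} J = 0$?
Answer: $\frac{17161}{4} \approx 4290.3$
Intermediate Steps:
$J = 0$ ($J = \frac{3}{5} \cdot 0 = 0$)
$p{\left(U,n \right)} = - \frac{3}{2} + \frac{3 U n}{4}$ ($p{\left(U,n \right)} = \frac{3 \left(n U - 2\right)}{4} = \frac{3 \left(U n - 2\right)}{4} = \frac{3 \left(-2 + U n\right)}{4} = - \frac{3}{2} + \frac{3 U n}{4}$)
$\left(p{\left(J,9 \right)} - 64\right)^{2} = \left(\left(- \frac{3}{2} + \frac{3}{4} \cdot 0 \cdot 9\right) - 64\right)^{2} = \left(\left(- \frac{3}{2} + 0\right) - 64\right)^{2} = \left(- \frac{3}{2} - 64\right)^{2} = \left(- \frac{131}{2}\right)^{2} = \frac{17161}{4}$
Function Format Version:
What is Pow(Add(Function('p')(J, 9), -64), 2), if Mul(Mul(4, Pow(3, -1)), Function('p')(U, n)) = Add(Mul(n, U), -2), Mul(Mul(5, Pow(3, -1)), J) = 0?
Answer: Rational(17161, 4) ≈ 4290.3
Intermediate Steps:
J = 0 (J = Mul(Rational(3, 5), 0) = 0)
Function('p')(U, n) = Add(Rational(-3, 2), Mul(Rational(3, 4), U, n)) (Function('p')(U, n) = Mul(Rational(3, 4), Add(Mul(n, U), -2)) = Mul(Rational(3, 4), Add(Mul(U, n), -2)) = Mul(Rational(3, 4), Add(-2, Mul(U, n))) = Add(Rational(-3, 2), Mul(Rational(3, 4), U, n)))
Pow(Add(Function('p')(J, 9), -64), 2) = Pow(Add(Add(Rational(-3, 2), Mul(Rational(3, 4), 0, 9)), -64), 2) = Pow(Add(Add(Rational(-3, 2), 0), -64), 2) = Pow(Add(Rational(-3, 2), -64), 2) = Pow(Rational(-131, 2), 2) = Rational(17161, 4)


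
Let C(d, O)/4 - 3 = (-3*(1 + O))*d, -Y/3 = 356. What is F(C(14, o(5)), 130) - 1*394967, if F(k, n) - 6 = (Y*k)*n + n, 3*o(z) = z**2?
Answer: 215640209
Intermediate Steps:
Y = -1068 (Y = -3*356 = -1068)
o(z) = z**2/3
C(d, O) = 12 + 4*d*(-3 - 3*O) (C(d, O) = 12 + 4*((-3*(1 + O))*d) = 12 + 4*((-3 - 3*O)*d) = 12 + 4*(d*(-3 - 3*O)) = 12 + 4*d*(-3 - 3*O))
F(k, n) = 6 + n - 1068*k*n (F(k, n) = 6 + ((-1068*k)*n + n) = 6 + (-1068*k*n + n) = 6 + (n - 1068*k*n) = 6 + n - 1068*k*n)
F(C(14, o(5)), 130) - 1*394967 = (6 + 130 - 1068*(12 - 12*14 - 12*(1/3)*5**2*14)*130) - 1*394967 = (6 + 130 - 1068*(12 - 168 - 12*(1/3)*25*14)*130) - 394967 = (6 + 130 - 1068*(12 - 168 - 12*25/3*14)*130) - 394967 = (6 + 130 - 1068*(12 - 168 - 1400)*130) - 394967 = (6 + 130 - 1068*(-1556)*130) - 394967 = (6 + 130 + 216035040) - 394967 = 216035176 - 394967 = 215640209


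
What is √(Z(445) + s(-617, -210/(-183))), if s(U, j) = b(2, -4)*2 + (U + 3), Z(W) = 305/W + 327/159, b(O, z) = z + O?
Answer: 14*I*√69844619/4717 ≈ 24.804*I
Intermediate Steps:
b(O, z) = O + z
Z(W) = 109/53 + 305/W (Z(W) = 305/W + 327*(1/159) = 305/W + 109/53 = 109/53 + 305/W)
s(U, j) = -1 + U (s(U, j) = (2 - 4)*2 + (U + 3) = -2*2 + (3 + U) = -4 + (3 + U) = -1 + U)
√(Z(445) + s(-617, -210/(-183))) = √((109/53 + 305/445) + (-1 - 617)) = √((109/53 + 305*(1/445)) - 618) = √((109/53 + 61/89) - 618) = √(12934/4717 - 618) = √(-2902172/4717) = 14*I*√69844619/4717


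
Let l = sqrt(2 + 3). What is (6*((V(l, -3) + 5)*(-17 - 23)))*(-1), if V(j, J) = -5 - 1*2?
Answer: -480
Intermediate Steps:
l = sqrt(5) ≈ 2.2361
V(j, J) = -7 (V(j, J) = -5 - 2 = -7)
(6*((V(l, -3) + 5)*(-17 - 23)))*(-1) = (6*((-7 + 5)*(-17 - 23)))*(-1) = (6*(-2*(-40)))*(-1) = (6*80)*(-1) = 480*(-1) = -480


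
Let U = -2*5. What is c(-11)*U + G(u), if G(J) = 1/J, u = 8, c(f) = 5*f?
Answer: 4401/8 ≈ 550.13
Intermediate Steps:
G(J) = 1/J
U = -10 (U = -2*5 = -10)
c(-11)*U + G(u) = (5*(-11))*(-10) + 1/8 = -55*(-10) + 1/8 = 550 + 1/8 = 4401/8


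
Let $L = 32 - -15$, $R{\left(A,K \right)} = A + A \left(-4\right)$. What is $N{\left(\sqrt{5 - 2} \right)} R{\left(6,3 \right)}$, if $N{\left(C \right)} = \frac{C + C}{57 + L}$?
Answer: $- \frac{9 \sqrt{3}}{26} \approx -0.59956$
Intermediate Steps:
$R{\left(A,K \right)} = - 3 A$ ($R{\left(A,K \right)} = A - 4 A = - 3 A$)
$L = 47$ ($L = 32 + 15 = 47$)
$N{\left(C \right)} = \frac{C}{52}$ ($N{\left(C \right)} = \frac{C + C}{57 + 47} = \frac{2 C}{104} = 2 C \frac{1}{104} = \frac{C}{52}$)
$N{\left(\sqrt{5 - 2} \right)} R{\left(6,3 \right)} = \frac{\sqrt{5 - 2}}{52} \left(\left(-3\right) 6\right) = \frac{\sqrt{3}}{52} \left(-18\right) = - \frac{9 \sqrt{3}}{26}$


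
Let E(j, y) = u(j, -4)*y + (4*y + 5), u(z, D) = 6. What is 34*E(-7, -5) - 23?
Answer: -1553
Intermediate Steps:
E(j, y) = 5 + 10*y (E(j, y) = 6*y + (4*y + 5) = 6*y + (5 + 4*y) = 5 + 10*y)
34*E(-7, -5) - 23 = 34*(5 + 10*(-5)) - 23 = 34*(5 - 50) - 23 = 34*(-45) - 23 = -1530 - 23 = -1553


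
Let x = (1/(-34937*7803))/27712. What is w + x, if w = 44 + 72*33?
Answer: 18282284086429439/7554662845632 ≈ 2420.0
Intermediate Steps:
x = -1/7554662845632 (x = -1/34937*1/7803*(1/27712) = -1/272613411*1/27712 = -1/7554662845632 ≈ -1.3237e-13)
w = 2420 (w = 44 + 2376 = 2420)
w + x = 2420 - 1/7554662845632 = 18282284086429439/7554662845632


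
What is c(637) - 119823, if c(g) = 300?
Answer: -119523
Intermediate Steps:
c(637) - 119823 = 300 - 119823 = -119523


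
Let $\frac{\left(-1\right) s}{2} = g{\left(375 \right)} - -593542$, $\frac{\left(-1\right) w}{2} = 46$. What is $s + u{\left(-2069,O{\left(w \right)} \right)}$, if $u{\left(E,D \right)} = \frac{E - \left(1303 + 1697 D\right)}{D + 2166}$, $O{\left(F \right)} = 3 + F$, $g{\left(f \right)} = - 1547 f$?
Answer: $- \frac{55586557}{2077} \approx -26763.0$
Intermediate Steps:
$w = -92$ ($w = \left(-2\right) 46 = -92$)
$s = -26834$ ($s = - 2 \left(\left(-1547\right) 375 - -593542\right) = - 2 \left(-580125 + 593542\right) = \left(-2\right) 13417 = -26834$)
$u{\left(E,D \right)} = \frac{-1303 + E - 1697 D}{2166 + D}$ ($u{\left(E,D \right)} = \frac{E - \left(1303 + 1697 D\right)}{2166 + D} = \frac{-1303 + E - 1697 D}{2166 + D}$)
$s + u{\left(-2069,O{\left(w \right)} \right)} = -26834 + \frac{-1303 - 2069 - 1697 \left(3 - 92\right)}{2166 + \left(3 - 92\right)} = -26834 + \frac{-1303 - 2069 - -151033}{2166 - 89} = -26834 + \frac{-1303 - 2069 + 151033}{2077} = -26834 + \frac{1}{2077} \cdot 147661 = -26834 + \frac{147661}{2077} = - \frac{55586557}{2077}$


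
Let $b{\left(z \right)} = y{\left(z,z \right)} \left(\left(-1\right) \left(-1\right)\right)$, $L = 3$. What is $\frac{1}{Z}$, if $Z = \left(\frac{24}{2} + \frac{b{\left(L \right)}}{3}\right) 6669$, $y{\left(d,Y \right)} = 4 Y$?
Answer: $\frac{1}{106704} \approx 9.3717 \cdot 10^{-6}$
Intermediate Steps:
$b{\left(z \right)} = 4 z$ ($b{\left(z \right)} = 4 z \left(\left(-1\right) \left(-1\right)\right) = 4 z 1 = 4 z$)
$Z = 106704$ ($Z = \left(\frac{24}{2} + \frac{4 \cdot 3}{3}\right) 6669 = \left(24 \cdot \frac{1}{2} + 12 \cdot \frac{1}{3}\right) 6669 = \left(12 + 4\right) 6669 = 16 \cdot 6669 = 106704$)
$\frac{1}{Z} = \frac{1}{106704}$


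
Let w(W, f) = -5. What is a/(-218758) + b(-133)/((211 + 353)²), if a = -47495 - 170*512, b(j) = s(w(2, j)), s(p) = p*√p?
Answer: 134535/218758 - 5*I*√5/318096 ≈ 0.615 - 3.5148e-5*I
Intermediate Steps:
s(p) = p^(3/2)
b(j) = -5*I*√5 (b(j) = (-5)^(3/2) = -5*I*√5)
a = -134535 (a = -47495 - 87040 = -134535)
a/(-218758) + b(-133)/((211 + 353)²) = -134535/(-218758) + (-5*I*√5)/((211 + 353)²) = -134535*(-1/218758) + (-5*I*√5)/(564²) = 134535/218758 - 5*I*√5/318096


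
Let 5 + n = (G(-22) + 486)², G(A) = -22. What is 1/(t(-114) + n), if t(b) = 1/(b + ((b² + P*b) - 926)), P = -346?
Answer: 51400/11065957401 ≈ 4.6449e-6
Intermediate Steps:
n = 215291 (n = -5 + (-22 + 486)² = -5 + 464² = -5 + 215296 = 215291)
t(b) = 1/(-926 + b² - 345*b) (t(b) = 1/(b + ((b² - 346*b) - 926)) = 1/(b + (-926 + b² - 346*b)) = 1/(-926 + b² - 345*b))
1/(t(-114) + n) = 1/(1/(-926 + (-114)² - 345*(-114)) + 215291) = 1/(1/(-926 + 12996 + 39330) + 215291) = 1/(1/51400 + 215291) = 1/(11065957401/51400) = 51400/11065957401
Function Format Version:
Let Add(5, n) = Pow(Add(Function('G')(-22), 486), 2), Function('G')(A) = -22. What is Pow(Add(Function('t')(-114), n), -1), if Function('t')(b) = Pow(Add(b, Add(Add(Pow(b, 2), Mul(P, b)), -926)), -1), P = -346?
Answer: Rational(51400, 11065957401) ≈ 4.6449e-6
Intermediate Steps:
n = 215291 (n = Add(-5, Pow(Add(-22, 486), 2)) = Add(-5, Pow(464, 2)) = Add(-5, 215296) = 215291)
Function('t')(b) = Pow(Add(-926, Pow(b, 2), Mul(-345, b)), -1) (Function('t')(b) = Pow(Add(b, Add(Add(Pow(b, 2), Mul(-346, b)), -926)), -1) = Pow(Add(b, Add(-926, Pow(b, 2), Mul(-346, b))), -1) = Pow(Add(-926, Pow(b, 2), Mul(-345, b)), -1))
Pow(Add(Function('t')(-114), n), -1) = Pow(Add(Pow(Add(-926, Pow(-114, 2), Mul(-345, -114)), -1), 215291), -1) = Pow(Add(Pow(Add(-926, 12996, 39330), -1), 215291), -1) = Pow(Add(Pow(51400, -1), 215291), -1) = Pow(Add(Rational(1, 51400), 215291), -1) = Pow(Rational(11065957401, 51400), -1) = Rational(51400, 11065957401)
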